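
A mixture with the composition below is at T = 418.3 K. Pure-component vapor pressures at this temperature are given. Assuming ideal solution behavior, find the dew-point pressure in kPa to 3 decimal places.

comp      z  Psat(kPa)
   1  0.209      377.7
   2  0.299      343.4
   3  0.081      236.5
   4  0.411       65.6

Pdew = 124.505 kPa

At the dew point ψ → 1, so Σzᵢ/Kᵢ = 1 with Kᵢ = Pᵢˢᵃᵗ/P ⇒ 1/P = Σzᵢ/Pᵢˢᵃᵗ.
1/P = 0.209/377.7 + 0.299/343.4 + 0.081/236.5 + 0.411/65.6 = 0.008032 ⇒ P = 124.505 kPa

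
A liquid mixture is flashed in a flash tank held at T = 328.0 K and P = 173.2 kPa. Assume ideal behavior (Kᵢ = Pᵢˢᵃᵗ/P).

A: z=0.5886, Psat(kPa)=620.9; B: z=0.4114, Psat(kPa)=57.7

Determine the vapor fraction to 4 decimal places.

Raoult's law: Kᵢ = Pᵢˢᵃᵗ/P = Pᵢˢᵃᵗ/173.2.
  K_A = 620.9/173.2 = 3.584873, K_B = 57.7/173.2 = 0.333141
Material balance + equilibrium reduce to Σ zᵢ(Kᵢ−1)/(1+ψ(Kᵢ−1)) = 0.
Check two-phase: ΣzᵢKᵢ = 2.2471 > 1 and Σzᵢ/Kᵢ = 1.3991 > 1, so g(0) = 1.2471 > 0 and g(1) = -0.3991 < 0.
Binary case is linear: z₁(K₁−1)(1+ψ(K₂−1)) + z₂(K₂−1)(1+ψ(K₁−1)) = 0
⇒ ψ = [z₁(K₁−1)+z₂(K₂−1)] / [−(K₁−1)(K₂−1)] = 1.24711/1.72375 = 0.7235

ψ = 0.7235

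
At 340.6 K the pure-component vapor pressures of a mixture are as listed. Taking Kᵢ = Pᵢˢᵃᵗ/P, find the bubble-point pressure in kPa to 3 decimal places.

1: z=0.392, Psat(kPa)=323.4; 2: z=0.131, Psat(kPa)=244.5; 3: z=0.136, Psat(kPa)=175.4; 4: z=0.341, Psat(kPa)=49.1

Pbub = 199.400 kPa

At the bubble point ψ → 0, so ΣzᵢKᵢ = 1 with Kᵢ = Pᵢˢᵃᵗ/P ⇒ P = ΣzᵢPᵢˢᵃᵗ.
P = 0.392·323.4 + 0.131·244.5 + 0.136·175.4 + 0.341·49.1 = 199.400 kPa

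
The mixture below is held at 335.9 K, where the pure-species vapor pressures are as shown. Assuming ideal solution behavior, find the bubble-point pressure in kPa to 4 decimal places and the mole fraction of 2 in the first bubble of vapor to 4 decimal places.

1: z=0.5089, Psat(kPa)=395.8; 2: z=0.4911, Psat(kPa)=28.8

At the bubble point ψ → 0, so ΣzᵢKᵢ = 1 with Kᵢ = Pᵢˢᵃᵗ/P ⇒ P = ΣzᵢPᵢˢᵃᵗ.
P = 0.5089·395.8 + 0.4911·28.8 = 215.5663 kPa
yᵢ = zᵢPᵢˢᵃᵗ/P ⇒ y_2 = 0.4911·28.8/215.5663 = 0.0656

Pbub = 215.5663 kPa, y_2 = 0.0656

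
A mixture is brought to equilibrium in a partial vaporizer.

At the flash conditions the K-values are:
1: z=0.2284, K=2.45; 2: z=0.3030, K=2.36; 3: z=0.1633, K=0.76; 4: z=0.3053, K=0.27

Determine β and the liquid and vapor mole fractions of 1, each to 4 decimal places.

Let β = V/F and solve Σ zᵢ(Kᵢ−1)/(1+β(Kᵢ−1)) = 0.
g(0) = ΣzᵢKᵢ − 1 = 0.4812 and g(1) = 1 − Σzᵢ/Kᵢ = -0.5672, so a root lies in (0, 1).
Newton–Raphson from β = 0.5:
  β = 0.5000: g = 0.04176, g' = -0.7756 → β = 0.5538
  β = 0.5538: g = -0.00062, g' = -0.8010 → β = 0.5531
Converged at β = 0.5531.
Compositions from xᵢ = zᵢ/(1+β(Kᵢ−1)), yᵢ = Kᵢxᵢ:
  1: x = 0.1268, y = 0.3105
  2: x = 0.1729, y = 0.4081
  3: x = 0.1883, y = 0.1431
  4: x = 0.5120, y = 0.1382

β = 0.5531, x_1 = 0.1268, y_1 = 0.3105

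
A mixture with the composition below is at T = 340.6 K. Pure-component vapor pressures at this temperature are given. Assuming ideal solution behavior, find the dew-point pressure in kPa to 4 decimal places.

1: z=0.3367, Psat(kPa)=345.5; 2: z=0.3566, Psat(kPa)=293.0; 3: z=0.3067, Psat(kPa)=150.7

Pdew = 236.5876 kPa

At the dew point ψ → 1, so Σzᵢ/Kᵢ = 1 with Kᵢ = Pᵢˢᵃᵗ/P ⇒ 1/P = Σzᵢ/Pᵢˢᵃᵗ.
1/P = 0.3367/345.5 + 0.3566/293.0 + 0.3067/150.7 = 0.0042268 ⇒ P = 236.5876 kPa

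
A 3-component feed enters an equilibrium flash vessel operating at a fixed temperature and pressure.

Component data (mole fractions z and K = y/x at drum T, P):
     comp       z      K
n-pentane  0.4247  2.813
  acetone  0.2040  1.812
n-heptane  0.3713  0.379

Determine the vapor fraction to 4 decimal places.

Material balance + equilibrium reduce to Σ zᵢ(Kᵢ−1)/(1+ψ(Kᵢ−1)) = 0.
Feasibility: ΣzᵢKᵢ = 1.7051, Σzᵢ/Kᵢ = 1.2432 — both > 1, two phases present.
Iterate (Newton) starting at ψ = 0.49:
  ψ = 0.4900: g = 0.19482, g' = -0.7561 → ψ = 0.7477
  ψ = 0.7477: g = -0.00045, g' = -0.8026 → ψ = 0.7471
Converged at ψ = 0.7471.

ψ = 0.7471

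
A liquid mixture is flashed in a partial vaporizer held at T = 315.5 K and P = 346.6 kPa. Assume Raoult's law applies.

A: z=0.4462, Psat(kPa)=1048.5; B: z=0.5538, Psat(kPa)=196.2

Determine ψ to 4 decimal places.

Raoult's law: Kᵢ = Pᵢˢᵃᵗ/P = Pᵢˢᵃᵗ/346.6.
  K_A = 1048.5/346.6 = 3.025101, K_B = 196.2/346.6 = 0.566070
Newton iteration, ψ⁰ = 0.5:
  ψ = 0.5000: g = 0.14209, g' = -0.6219 → ψ = 0.7285
  ψ = 0.7285: g = 0.01366, g' = -0.5216 → ψ = 0.7547
  ψ = 0.7547: g = 0.00007, g' = -0.5168 → ψ = 0.7548
Converged at ψ = 0.7548.

ψ = 0.7548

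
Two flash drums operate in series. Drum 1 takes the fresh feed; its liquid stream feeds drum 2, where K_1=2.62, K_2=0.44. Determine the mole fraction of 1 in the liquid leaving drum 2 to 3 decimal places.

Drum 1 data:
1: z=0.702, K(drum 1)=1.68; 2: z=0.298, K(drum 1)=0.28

x_1 (drum 2) = 0.257

Drum 1:
Material balance + equilibrium reduce to Σ zᵢ(Kᵢ−1)/(1+ψ₁(Kᵢ−1)) = 0.
g(0) = ΣzᵢKᵢ − 1 = 0.263 and g(1) = 1 − Σzᵢ/Kᵢ = -0.482, so a root lies in (0, 1).
Binary case is linear: z₁(K₁−1)(1+ψ₁(K₂−1)) + z₂(K₂−1)(1+ψ₁(K₁−1)) = 0
⇒ ψ₁ = [z₁(K₁−1)+z₂(K₂−1)] / [−(K₁−1)(K₂−1)] = 0.2628/0.4896 = 0.537
Drum-1 compositions:
  1: x = 0.514, y = 0.864
  2: x = 0.486, y = 0.136
Drum-2 feed = drum-1 liquid: z₂ = (0.5143, 0.4857).
Drum 2:
Rachford–Rice: g(ψ₂) = Σ zᵢ(Kᵢ−1)/(1+ψ₂(Kᵢ−1)) = 0.
g(0) = ΣzᵢKᵢ − 1 = 0.561 and g(1) = 1 − Σzᵢ/Kᵢ = -0.300, so a root lies in (0, 1).
Binary case is linear: z₁(K₁−1)(1+ψ₂(K₂−1)) + z₂(K₂−1)(1+ψ₂(K₁−1)) = 0
⇒ ψ₂ = [z₁(K₁−1)+z₂(K₂−1)] / [−(K₁−1)(K₂−1)] = 0.5611/0.9072 = 0.619
  1: x = 0.257, y = 0.673
  2: x = 0.743, y = 0.327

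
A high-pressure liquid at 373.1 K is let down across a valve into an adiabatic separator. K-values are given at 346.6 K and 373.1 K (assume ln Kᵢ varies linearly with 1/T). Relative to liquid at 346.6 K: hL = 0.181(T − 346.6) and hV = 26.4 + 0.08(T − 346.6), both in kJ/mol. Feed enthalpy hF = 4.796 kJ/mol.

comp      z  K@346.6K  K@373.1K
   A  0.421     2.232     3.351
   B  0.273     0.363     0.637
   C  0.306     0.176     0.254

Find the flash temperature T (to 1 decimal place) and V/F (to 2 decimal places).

Adiabatic flash: solve Rachford–Rice at each trial T, then check hF = ψ·hV(T) + (1−ψ)·hL(T).
  T = 346.6 K: K = (2.232, 0.363, 0.176), RR gives ψ = 0.101, H_out = 2.678 kJ/mol
  T = 373.1 K: K = (3.351, 0.637, 0.254), RR gives ψ = 0.469, H_out = 15.927 kJ/mol
  T = 359.9 K: K = (2.758, 0.486, 0.213), RR gives ψ = 0.304, H_out = 10.013 kJ/mol
  T = 353.2 K: K = (2.484, 0.421, 0.194), RR gives ψ = 0.209, H_out = 6.581 kJ/mol
  T = 349.9 K: K = (2.356, 0.391, 0.185), RR gives ψ = 0.158, H_out = 4.711 kJ/mol
  T = 351.5 K: K = (2.417, 0.405, 0.189), RR gives ψ = 0.183, H_out = 5.635 kJ/mol
Linear interpolation between T = 349.9 (H_out = 4.711) and T = 351.5 (H_out = 5.635) on hF = 4.796 gives T ≈ 350.0 K, at which ψ = 0.16.

T = 350.0 K, V/F = 0.16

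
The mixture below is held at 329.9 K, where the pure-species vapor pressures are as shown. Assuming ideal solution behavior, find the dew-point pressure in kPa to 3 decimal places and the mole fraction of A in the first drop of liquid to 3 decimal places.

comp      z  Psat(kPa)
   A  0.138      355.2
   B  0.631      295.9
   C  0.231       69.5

At the dew point ψ → 1, so Σzᵢ/Kᵢ = 1 with Kᵢ = Pᵢˢᵃᵗ/P ⇒ 1/P = Σzᵢ/Pᵢˢᵃᵗ.
1/P = 0.138/355.2 + 0.631/295.9 + 0.231/69.5 = 0.005845 ⇒ P = 171.094 kPa
xᵢ = zᵢP/Pᵢˢᵃᵗ ⇒ x_A = 0.138·171.094/355.2 = 0.066

Pdew = 171.094 kPa, x_A = 0.066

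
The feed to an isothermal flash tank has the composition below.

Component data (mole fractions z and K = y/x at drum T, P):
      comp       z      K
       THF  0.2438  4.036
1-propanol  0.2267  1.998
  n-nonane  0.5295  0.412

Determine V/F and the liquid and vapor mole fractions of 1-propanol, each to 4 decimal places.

V/F = 0.5047, x_1-propanol = 0.1508, y_1-propanol = 0.3012

Rachford–Rice: g(V/F) = Σ zᵢ(Kᵢ−1)/(1+V/F(Kᵢ−1)) = 0.
Feasibility: ΣzᵢKᵢ = 1.6551, Σzᵢ/Kᵢ = 1.4591 — both > 1, two phases present.
Iterate (Newton) starting at V/F = 0.5:
  V/F = 0.5000: g = 0.00389, g' = -0.8222 → V/F = 0.5047
Converged at V/F = 0.5047.
Compositions from xᵢ = zᵢ/(1+V/F(Kᵢ−1)), yᵢ = Kᵢxᵢ:
  THF: x = 0.0963, y = 0.3886
  1-propanol: x = 0.1508, y = 0.3012
  n-nonane: x = 0.7530, y = 0.3102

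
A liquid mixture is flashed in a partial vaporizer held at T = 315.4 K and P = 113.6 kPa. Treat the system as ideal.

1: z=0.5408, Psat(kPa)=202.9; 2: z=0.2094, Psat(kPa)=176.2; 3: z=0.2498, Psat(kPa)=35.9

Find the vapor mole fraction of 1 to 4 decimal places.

y_1 = 0.6085

Raoult's law: Kᵢ = Pᵢˢᵃᵗ/P = Pᵢˢᵃᵗ/113.6.
  K_1 = 202.9/113.6 = 1.786092, K_2 = 176.2/113.6 = 1.551056, K_3 = 35.9/113.6 = 0.316021
Iterate (Newton) starting at V/F = 0.37:
  V/F = 0.3700: g = 0.19643, g' = -0.4539 → V/F = 0.8028
  V/F = 0.8028: g = -0.03827, g' = -0.7309 → V/F = 0.7504
  V/F = 0.7504: g = -0.00201, g' = -0.6573 → V/F = 0.7474
Converged at V/F = 0.7473.
Compositions from xᵢ = zᵢ/(1+V/F(Kᵢ−1)), yᵢ = Kᵢxᵢ:
  1: x = 0.3407, y = 0.6085
  2: x = 0.1483, y = 0.2300
  3: x = 0.5110, y = 0.1615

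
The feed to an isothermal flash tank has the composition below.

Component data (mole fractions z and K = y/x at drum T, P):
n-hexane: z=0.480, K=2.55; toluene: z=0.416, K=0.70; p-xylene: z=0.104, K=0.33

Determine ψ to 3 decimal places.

ψ = 0.834

Newton–Raphson from ψ = 0.5:
  ψ = 0.500: g = 0.1675, g' = -0.523 → ψ = 0.820
  ψ = 0.820: g = 0.0074, g' = -0.519 → ψ = 0.834
Converged at ψ = 0.834.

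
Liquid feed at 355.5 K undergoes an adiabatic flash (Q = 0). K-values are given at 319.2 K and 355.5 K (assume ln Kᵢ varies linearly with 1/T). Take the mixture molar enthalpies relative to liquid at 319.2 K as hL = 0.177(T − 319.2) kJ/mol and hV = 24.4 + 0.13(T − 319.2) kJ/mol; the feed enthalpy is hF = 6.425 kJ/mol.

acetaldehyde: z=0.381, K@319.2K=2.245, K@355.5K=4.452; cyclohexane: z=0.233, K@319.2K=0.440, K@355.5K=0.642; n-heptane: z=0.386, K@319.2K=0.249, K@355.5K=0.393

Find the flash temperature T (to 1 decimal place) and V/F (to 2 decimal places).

Adiabatic flash: solve Rachford–Rice at each trial T, then check hF = ψ·hV(T) + (1−ψ)·hL(T).
  T = 319.2 K: K = (2.245, 0.440, 0.249), RR gives ψ = 0.063, H_out = 1.546 kJ/mol
  T = 355.5 K: K = (4.452, 0.642, 0.393), RR gives ψ = 0.548, H_out = 18.860 kJ/mol
  T = 337.4 K: K = (3.223, 0.537, 0.317), RR gives ψ = 0.351, H_out = 11.490 kJ/mol
  T = 328.3 K: K = (2.704, 0.488, 0.282), RR gives ψ = 0.229, H_out = 7.096 kJ/mol
  T = 323.8 K: K = (2.469, 0.464, 0.265), RR gives ψ = 0.155, H_out = 4.554 kJ/mol
  T = 326.1 K: K = (2.587, 0.476, 0.274), RR gives ψ = 0.194, H_out = 5.894 kJ/mol
Linear interpolation between T = 326.1 (H_out = 5.894) and T = 328.3 (H_out = 7.096) on hF = 6.425 gives T ≈ 327.1 K, at which ψ = 0.21.

T = 327.1 K, V/F = 0.21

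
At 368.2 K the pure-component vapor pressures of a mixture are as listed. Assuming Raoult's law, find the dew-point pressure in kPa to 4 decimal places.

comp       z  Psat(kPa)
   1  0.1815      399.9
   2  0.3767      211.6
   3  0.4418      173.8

At the dew point ψ → 1, so Σzᵢ/Kᵢ = 1 with Kᵢ = Pᵢˢᵃᵗ/P ⇒ 1/P = Σzᵢ/Pᵢˢᵃᵗ.
1/P = 0.1815/399.9 + 0.3767/211.6 + 0.4418/173.8 = 0.0047761 ⇒ P = 209.3753 kPa

Pdew = 209.3753 kPa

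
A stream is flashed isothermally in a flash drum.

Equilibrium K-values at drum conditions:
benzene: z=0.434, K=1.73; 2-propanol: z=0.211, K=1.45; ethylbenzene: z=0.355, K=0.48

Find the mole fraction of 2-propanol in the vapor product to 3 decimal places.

Let ψ = V/F and solve Σ zᵢ(Kᵢ−1)/(1+ψ(Kᵢ−1)) = 0.
g(0) = ΣzᵢKᵢ − 1 = 0.227 and g(1) = 1 − Σzᵢ/Kᵢ = -0.136, so a root lies in (0, 1).
Newton–Raphson from ψ = 0.55:
  ψ = 0.550: g = 0.0436, g' = -0.333 → ψ = 0.681
  ψ = 0.681: g = -0.0014, g' = -0.358 → ψ = 0.677
Converged at ψ = 0.677.
Compositions from xᵢ = zᵢ/(1+ψ(Kᵢ−1)), yᵢ = Kᵢxᵢ:
  benzene: x = 0.290, y = 0.503
  2-propanol: x = 0.162, y = 0.235
  ethylbenzene: x = 0.548, y = 0.263

y_2-propanol = 0.235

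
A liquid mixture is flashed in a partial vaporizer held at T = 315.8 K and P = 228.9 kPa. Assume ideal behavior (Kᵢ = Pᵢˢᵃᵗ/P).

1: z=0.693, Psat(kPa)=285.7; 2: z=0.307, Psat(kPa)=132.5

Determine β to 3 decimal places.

β = 0.408

Raoult's law: Kᵢ = Pᵢˢᵃᵗ/P = Pᵢˢᵃᵗ/228.9.
  K_1 = 285.7/228.9 = 1.24814, K_2 = 132.5/228.9 = 0.57886
Newton iteration, β⁰ = 0.5:
  β = 0.500: g = -0.0108, g' = -0.121 → β = 0.411
  β = 0.411: g = -0.0003, g' = -0.115 → β = 0.408
Converged at β = 0.408.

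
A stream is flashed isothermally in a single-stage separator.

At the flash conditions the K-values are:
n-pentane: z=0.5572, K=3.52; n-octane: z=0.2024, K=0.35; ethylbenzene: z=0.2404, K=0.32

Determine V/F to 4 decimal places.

Rachford–Rice: g(V/F) = Σ zᵢ(Kᵢ−1)/(1+V/F(Kᵢ−1)) = 0.
Check two-phase: ΣzᵢKᵢ = 2.1091 > 1 and Σzᵢ/Kᵢ = 1.4878 > 1, so g(0) = 1.1091 > 0 and g(1) = -0.4878 < 0.
Newton–Raphson from V/F = 0.42:
  V/F = 0.4200: g = 0.27237, g' = -1.2147 → V/F = 0.6442
  V/F = 0.6442: g = 0.01798, g' = -1.1193 → V/F = 0.6603
  V/F = 0.6603: g = -0.00006, g' = -1.1272 → V/F = 0.6602
Converged at V/F = 0.6602.

V/F = 0.6602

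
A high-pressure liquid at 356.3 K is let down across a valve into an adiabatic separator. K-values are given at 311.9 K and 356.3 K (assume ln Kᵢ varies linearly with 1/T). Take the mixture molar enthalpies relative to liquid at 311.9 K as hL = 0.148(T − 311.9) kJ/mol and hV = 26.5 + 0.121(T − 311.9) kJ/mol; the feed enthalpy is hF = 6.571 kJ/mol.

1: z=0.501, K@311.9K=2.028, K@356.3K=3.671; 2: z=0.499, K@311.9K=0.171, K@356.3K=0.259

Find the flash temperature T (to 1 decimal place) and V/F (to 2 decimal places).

Adiabatic flash: solve Rachford–Rice at each trial T, then check hF = ψ·hV(T) + (1−ψ)·hL(T).
  T = 311.9 K: K = (2.028, 0.171), RR gives ψ = 0.119, H_out = 3.152 kJ/mol
  T = 356.3 K: K = (3.671, 0.259), RR gives ψ = 0.489, H_out = 18.951 kJ/mol
  T = 334.1 K: K = (2.783, 0.213), RR gives ψ = 0.357, H_out = 12.532 kJ/mol
  T = 323.0 K: K = (2.389, 0.192), RR gives ψ = 0.260, H_out = 8.468 kJ/mol
  T = 317.4 K: K = (2.202, 0.181), RR gives ψ = 0.197, H_out = 6.001 kJ/mol
  T = 320.2 K: K = (2.294, 0.186), RR gives ψ = 0.230, H_out = 7.280 kJ/mol
  T = 318.8 K: K = (2.248, 0.184), RR gives ψ = 0.214, H_out = 6.653 kJ/mol
Linear interpolation between T = 317.4 (H_out = 6.001) and T = 318.8 (H_out = 6.653) on hF = 6.571 gives T ≈ 318.6 K, at which ψ = 0.21.

T = 318.6 K, V/F = 0.21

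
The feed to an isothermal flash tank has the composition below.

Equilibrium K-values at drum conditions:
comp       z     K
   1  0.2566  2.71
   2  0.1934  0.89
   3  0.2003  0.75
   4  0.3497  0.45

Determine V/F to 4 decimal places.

V/F = 0.2674

Material balance + equilibrium reduce to Σ zᵢ(Kᵢ−1)/(1+V/F(Kᵢ−1)) = 0.
g(0) = ΣzᵢKᵢ − 1 = 0.1751 and g(1) = 1 − Σzᵢ/Kᵢ = -0.3562, so a root lies in (0, 1).
Newton iteration, V/F⁰ = 0.68:
  V/F = 0.6800: g = -0.18769, g' = -0.4513 → V/F = 0.2641
  V/F = 0.2641: g = 0.00175, g' = -0.5177 → V/F = 0.2674
Converged at V/F = 0.2674.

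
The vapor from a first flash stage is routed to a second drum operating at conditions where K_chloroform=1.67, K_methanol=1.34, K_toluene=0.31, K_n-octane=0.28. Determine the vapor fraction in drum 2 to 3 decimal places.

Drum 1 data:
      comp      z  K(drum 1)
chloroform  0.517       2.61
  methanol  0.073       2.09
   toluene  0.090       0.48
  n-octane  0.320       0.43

V/F (drum 2) = 0.434

Drum 1:
Material balance + equilibrium reduce to Σ zᵢ(Kᵢ−1)/(1+ψ₁(Kᵢ−1)) = 0.
Check two-phase: ΣzᵢKᵢ = 1.683 > 1 and Σzᵢ/Kᵢ = 1.165 > 1, so g(0) = 0.683 > 0 and g(1) = -0.165 < 0.
Newton–Raphson from ψ₁ = 0.5:
  ψ₁ = 0.500: g = 0.1943, g' = -0.695 → ψ₁ = 0.779
  ψ₁ = 0.779: g = 0.0053, g' = -0.694 → ψ₁ = 0.787
Converged at ψ₁ = 0.787.
Drum-1 compositions:
  chloroform: x = 0.228, y = 0.595
  methanol: x = 0.039, y = 0.082
  toluene: x = 0.152, y = 0.073
  n-octane: x = 0.580, y = 0.250
Drum-2 feed = drum-1 vapor: z₂ = (0.5952, 0.0821, 0.0731, 0.2495).
Drum 2:
Let ψ₂ = V/F and solve Σ zᵢ(Kᵢ−1)/(1+ψ₂(Kᵢ−1)) = 0.
Feasibility: ΣzᵢKᵢ = 1.197, Σzᵢ/Kᵢ = 1.545 — both > 1, two phases present.
Iterate (Newton) starting at ψ₂ = 0.5:
  ψ₂ = 0.500: g = -0.0352, g' = -0.554 → ψ₂ = 0.436
  ψ₂ = 0.436: g = -0.0013, g' = -0.514 → ψ₂ = 0.434
Converged at ψ₂ = 0.434.
  chloroform: x = 0.461, y = 0.770
  methanol: x = 0.072, y = 0.096
  toluene: x = 0.104, y = 0.032
  n-octane: x = 0.363, y = 0.102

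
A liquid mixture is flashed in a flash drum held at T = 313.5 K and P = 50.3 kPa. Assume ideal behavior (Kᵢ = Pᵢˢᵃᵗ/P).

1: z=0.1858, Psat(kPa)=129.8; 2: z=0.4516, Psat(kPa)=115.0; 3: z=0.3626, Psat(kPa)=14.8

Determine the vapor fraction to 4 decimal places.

ψ = 0.6377

Raoult's law: Kᵢ = Pᵢˢᵃᵗ/P = Pᵢˢᵃᵗ/50.3.
  K_1 = 129.8/50.3 = 2.580517, K_2 = 115.0/50.3 = 2.286282, K_3 = 14.8/50.3 = 0.294235
Rachford–Rice: g(ψ) = Σ zᵢ(Kᵢ−1)/(1+ψ(Kᵢ−1)) = 0.
g(0) = ΣzᵢKᵢ − 1 = 0.6186 and g(1) = 1 − Σzᵢ/Kᵢ = -0.5019, so a root lies in (0, 1).
Iterate (Newton) starting at ψ = 0.5:
  ψ = 0.5000: g = 0.12209, g' = -0.8529 → ψ = 0.6432
  ψ = 0.6432: g = -0.00511, g' = -0.9436 → ψ = 0.6377
Converged at ψ = 0.6377.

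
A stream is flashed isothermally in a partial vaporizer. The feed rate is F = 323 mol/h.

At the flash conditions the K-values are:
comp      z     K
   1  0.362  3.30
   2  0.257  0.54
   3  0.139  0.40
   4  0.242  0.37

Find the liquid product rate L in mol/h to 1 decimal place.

L = 203.0 mol/h

Newton iteration, β⁰ = 0.7:
  β = 0.700: g = -0.2719, g' = -0.856 → β = 0.382
  β = 0.382: g = -0.0094, g' = -0.873 → β = 0.371
  β = 0.371: g = 0.0000, g' = -0.883 → β = 0.372
Converged at β = 0.372.
Then V = β·F = 0.3715·323 = 120.0 mol/h and L = F − V = 203.0 mol/h.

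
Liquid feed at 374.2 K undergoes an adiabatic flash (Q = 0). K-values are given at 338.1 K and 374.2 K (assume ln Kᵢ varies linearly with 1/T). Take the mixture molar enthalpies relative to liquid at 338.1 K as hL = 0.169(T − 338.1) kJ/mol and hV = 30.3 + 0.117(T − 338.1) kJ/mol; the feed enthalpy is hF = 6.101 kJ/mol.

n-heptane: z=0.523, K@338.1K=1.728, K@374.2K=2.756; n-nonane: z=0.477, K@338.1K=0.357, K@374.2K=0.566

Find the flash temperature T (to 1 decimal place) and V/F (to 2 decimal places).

Adiabatic flash: solve Rachford–Rice at each trial T, then check hF = ψ·hV(T) + (1−ψ)·hL(T).
  T = 338.1 K: K = (1.728, 0.357), RR gives ψ = 0.158, H_out = 4.792 kJ/mol
  T = 374.2 K: K = (2.756, 0.566), RR gives ψ = 0.933, H_out = 32.632 kJ/mol
  T = 356.1 K: K = (2.207, 0.455), RR gives ψ = 0.564, H_out = 19.589 kJ/mol
  T = 347.1 K: K = (1.959, 0.404), RR gives ψ = 0.380, H_out = 12.864 kJ/mol
  T = 342.6 K: K = (1.841, 0.380), RR gives ψ = 0.277, H_out = 9.083 kJ/mol
  T = 340.4 K: K = (1.785, 0.369), RR gives ψ = 0.221, H_out = 7.063 kJ/mol
Linear interpolation between T = 338.1 (H_out = 4.792) and T = 340.4 (H_out = 7.063) on hF = 6.101 gives T ≈ 339.4 K, at which ψ = 0.19.

T = 339.4 K, V/F = 0.19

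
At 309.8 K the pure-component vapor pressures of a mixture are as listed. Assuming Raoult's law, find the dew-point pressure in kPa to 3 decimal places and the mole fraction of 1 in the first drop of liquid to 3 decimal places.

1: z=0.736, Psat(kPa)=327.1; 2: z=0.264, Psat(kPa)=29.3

At the dew point ψ → 1, so Σzᵢ/Kᵢ = 1 with Kᵢ = Pᵢˢᵃᵗ/P ⇒ 1/P = Σzᵢ/Pᵢˢᵃᵗ.
1/P = 0.736/327.1 + 0.264/29.3 = 0.011260 ⇒ P = 88.807 kPa
xᵢ = zᵢP/Pᵢˢᵃᵗ ⇒ x_1 = 0.736·88.807/327.1 = 0.200

Pdew = 88.807 kPa, x_1 = 0.200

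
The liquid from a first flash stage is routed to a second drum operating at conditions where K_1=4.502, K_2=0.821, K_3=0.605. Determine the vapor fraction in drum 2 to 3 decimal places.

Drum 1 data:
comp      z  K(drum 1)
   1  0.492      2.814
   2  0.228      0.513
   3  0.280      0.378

V/F (drum 2) = 0.545

Drum 1:
Rachford–Rice: g(ψ₁) = Σ zᵢ(Kᵢ−1)/(1+ψ₁(Kᵢ−1)) = 0.
g(0) = ΣzᵢKᵢ − 1 = 0.607 and g(1) = 1 − Σzᵢ/Kᵢ = -0.360, so a root lies in (0, 1).
Newton–Raphson from ψ₁ = 0.5:
  ψ₁ = 0.500: g = 0.0685, g' = -0.768 → ψ₁ = 0.589
  ψ₁ = 0.589: g = 0.0008, g' = -0.755 → ψ₁ = 0.590
Converged at ψ₁ = 0.590.
Drum-1 compositions:
  1: x = 0.238, y = 0.669
  2: x = 0.320, y = 0.164
  3: x = 0.442, y = 0.167
Drum-2 feed = drum-1 liquid: z₂ = (0.2376, 0.3200, 0.4424).
Drum 2:
Material balance + equilibrium reduce to Σ zᵢ(Kᵢ−1)/(1+ψ₂(Kᵢ−1)) = 0.
g(0) = ΣzᵢKᵢ − 1 = 0.600 and g(1) = 1 − Σzᵢ/Kᵢ = -0.174, so a root lies in (0, 1).
Newton iteration, ψ₂⁰ = 0.5:
  ψ₂ = 0.500: g = 0.0218, g' = -0.505 → ψ₂ = 0.543
  ψ₂ = 0.543: g = 0.0008, g' = -0.470 → ψ₂ = 0.545
Converged at ψ₂ = 0.545.
  1: x = 0.082, y = 0.368
  2: x = 0.355, y = 0.291
  3: x = 0.564, y = 0.341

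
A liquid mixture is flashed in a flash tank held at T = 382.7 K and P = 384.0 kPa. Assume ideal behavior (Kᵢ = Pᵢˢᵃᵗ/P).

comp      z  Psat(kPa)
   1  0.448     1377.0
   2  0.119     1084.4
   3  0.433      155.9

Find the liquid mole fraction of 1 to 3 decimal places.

x_1 = 0.149

Raoult's law: Kᵢ = Pᵢˢᵃᵗ/P = Pᵢˢᵃᵗ/384.0.
  K_1 = 1377.0/384.0 = 3.58594, K_2 = 1084.4/384.0 = 2.82396, K_3 = 155.9/384.0 = 0.40599
Let ψ = V/F and solve Σ zᵢ(Kᵢ−1)/(1+ψ(Kᵢ−1)) = 0.
Check two-phase: ΣzᵢKᵢ = 2.118 > 1 and Σzᵢ/Kᵢ = 1.234 > 1, so g(0) = 1.118 > 0 and g(1) = -0.234 < 0.
Iterate (Newton) starting at ψ = 0.59:
  ψ = 0.590: g = 0.1672, g' = -0.924 → ψ = 0.771
  ψ = 0.771: g = 0.0026, g' = -0.923 → ψ = 0.774
Converged at ψ = 0.774.
Compositions from xᵢ = zᵢ/(1+ψ(Kᵢ−1)), yᵢ = Kᵢxᵢ:
  1: x = 0.149, y = 0.535
  2: x = 0.049, y = 0.139
  3: x = 0.801, y = 0.325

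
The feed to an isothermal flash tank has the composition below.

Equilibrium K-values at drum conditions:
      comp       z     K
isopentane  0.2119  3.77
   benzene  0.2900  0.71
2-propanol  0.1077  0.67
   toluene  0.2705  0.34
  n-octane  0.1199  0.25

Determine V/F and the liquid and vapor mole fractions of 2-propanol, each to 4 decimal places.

Rachford–Rice: g(V/F) = Σ zᵢ(Kᵢ−1)/(1+V/F(Kᵢ−1)) = 0.
Check two-phase: ΣzᵢKᵢ = 1.1989 > 1 and Σzᵢ/Kᵢ = 1.9006 > 1, so g(0) = 0.1989 > 0 and g(1) = -0.9006 < 0.
Iterate (Newton) starting at V/F = 0.5:
  V/F = 0.5000: g = -0.30516, g' = -0.7712 → V/F = 0.1043
  V/F = 0.1043: g = 0.04260, g' = -1.2326 → V/F = 0.1388
  V/F = 0.1388: g = 0.00213, g' = -1.1143 → V/F = 0.1408
Converged at V/F = 0.1408.
Compositions from xᵢ = zᵢ/(1+V/F(Kᵢ−1)), yᵢ = Kᵢxᵢ:
  isopentane: x = 0.1525, y = 0.5748
  benzene: x = 0.3023, y = 0.2147
  2-propanol: x = 0.1129, y = 0.0757
  toluene: x = 0.2982, y = 0.1014
  n-octane: x = 0.1341, y = 0.0335

V/F = 0.1408, x_2-propanol = 0.1129, y_2-propanol = 0.0757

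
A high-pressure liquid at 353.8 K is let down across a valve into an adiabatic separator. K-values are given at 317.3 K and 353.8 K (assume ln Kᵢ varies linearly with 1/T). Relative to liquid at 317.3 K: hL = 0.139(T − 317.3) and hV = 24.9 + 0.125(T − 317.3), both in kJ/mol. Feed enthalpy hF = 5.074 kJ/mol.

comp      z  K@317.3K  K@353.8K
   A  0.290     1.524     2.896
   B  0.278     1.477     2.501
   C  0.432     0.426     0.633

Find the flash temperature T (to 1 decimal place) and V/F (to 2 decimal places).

Adiabatic flash: solve Rachford–Rice at each trial T, then check hF = ψ·hV(T) + (1−ψ)·hL(T).
  T = 317.3 K: K = (1.524, 1.477, 0.426), RR gives ψ = 0.127, H_out = 3.166 kJ/mol
  T = 353.8 K: K = (2.896, 2.501, 0.633), RR gives ψ = 1.000, H_out = 29.462 kJ/mol
  T = 335.6 K: K = (2.140, 1.951, 0.525), RR gives ψ = 0.782, H_out = 21.823 kJ/mol
  T = 326.5 K: K = (1.816, 1.706, 0.475), RR gives ψ = 0.513, H_out = 13.997 kJ/mol
  T = 321.9 K: K = (1.666, 1.589, 0.450), RR gives ψ = 0.344, H_out = 9.195 kJ/mol
  T = 319.6 K: K = (1.594, 1.532, 0.438), RR gives ψ = 0.244, H_out = 6.385 kJ/mol
  T = 318.5 K: K = (1.560, 1.506, 0.432), RR gives ψ = 0.190, H_out = 4.905 kJ/mol
Linear interpolation between T = 318.5 (H_out = 4.905) and T = 319.6 (H_out = 6.385) on hF = 5.074 gives T ≈ 318.6 K, at which ψ = 0.20.

T = 318.6 K, V/F = 0.20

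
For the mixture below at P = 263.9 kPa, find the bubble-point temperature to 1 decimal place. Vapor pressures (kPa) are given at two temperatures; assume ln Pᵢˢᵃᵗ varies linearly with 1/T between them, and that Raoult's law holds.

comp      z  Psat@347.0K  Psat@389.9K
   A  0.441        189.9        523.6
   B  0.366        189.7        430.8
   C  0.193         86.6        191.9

T = 366.4 K

Bubble-point temperature: ΣzᵢPᵢˢᵃᵗ(T) = P. Interpolate ln Pᵢˢᵃᵗ = aᵢ + bᵢ/T.
  T = 347.0 K: ΣzᵢPᵢˢᵃᵗ = 169.89 kPa
  T = 389.9 K: ΣzᵢPᵢˢᵃᵗ = 425.62 kPa
  T = 368.4 K: ΣzᵢPᵢˢᵃᵗ = 275.55 kPa
  T = 357.7 K: ΣzᵢPᵢˢᵃᵗ = 217.86 kPa
  T = 363.0 K: ΣzᵢPᵢˢᵃᵗ = 245.15 kPa
  T = 365.7 K: ΣzᵢPᵢˢᵃᵗ = 260.01 kPa
Interpolating between 365.7 K and 368.4 K gives T ≈ 366.4 K.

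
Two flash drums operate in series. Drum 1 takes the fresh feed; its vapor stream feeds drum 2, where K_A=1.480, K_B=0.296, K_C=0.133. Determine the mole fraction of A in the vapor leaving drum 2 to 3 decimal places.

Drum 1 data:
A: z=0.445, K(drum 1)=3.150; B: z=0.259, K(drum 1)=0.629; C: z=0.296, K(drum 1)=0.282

y_A (drum 2) = 0.912

Drum 1:
Material balance + equilibrium reduce to Σ zᵢ(Kᵢ−1)/(1+ψ₁(Kᵢ−1)) = 0.
g(0) = ΣzᵢKᵢ − 1 = 0.648 and g(1) = 1 − Σzᵢ/Kᵢ = -0.603, so a root lies in (0, 1).
Newton iteration, ψ₁⁰ = 0.59:
  ψ₁ = 0.590: g = -0.0700, g' = -0.917 → ψ₁ = 0.514
  ψ₁ = 0.514: g = -0.0008, g' = -0.902 → ψ₁ = 0.513
Converged at ψ₁ = 0.513.
Drum-1 compositions:
  A: x = 0.212, y = 0.667
  B: x = 0.320, y = 0.201
  C: x = 0.468, y = 0.132
Drum-2 feed = drum-1 vapor: z₂ = (0.6667, 0.2012, 0.1321).
Drum 2:
Material balance + equilibrium reduce to Σ zᵢ(Kᵢ−1)/(1+ψ₂(Kᵢ−1)) = 0.
g(0) = ΣzᵢKᵢ − 1 = 0.064 and g(1) = 1 − Σzᵢ/Kᵢ = -1.124, so a root lies in (0, 1).
Newton–Raphson from ψ₂ = 0.37:
  ψ₂ = 0.370: g = -0.0884, g' = -0.508 → ψ₂ = 0.196
  ψ₂ = 0.196: g = -0.0098, g' = -0.407 → ψ₂ = 0.172
Converged at ψ₂ = 0.172.
  A: x = 0.616, y = 0.912
  B: x = 0.229, y = 0.068
  C: x = 0.155, y = 0.021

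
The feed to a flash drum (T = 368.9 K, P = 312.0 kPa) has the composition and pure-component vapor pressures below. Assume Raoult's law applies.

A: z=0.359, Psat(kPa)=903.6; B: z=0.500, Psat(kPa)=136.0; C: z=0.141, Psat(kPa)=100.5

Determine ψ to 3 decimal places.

Raoult's law: Kᵢ = Pᵢˢᵃᵗ/P = Pᵢˢᵃᵗ/312.0.
  K_A = 903.6/312.0 = 2.89615, K_B = 136.0/312.0 = 0.43590, K_C = 100.5/312.0 = 0.32212
Rachford–Rice: g(ψ) = Σ zᵢ(Kᵢ−1)/(1+ψ(Kᵢ−1)) = 0.
Feasibility: ΣzᵢKᵢ = 1.303, Σzᵢ/Kᵢ = 1.709 — both > 1, two phases present.
Iterate (Newton) starting at ψ = 0.5:
  ψ = 0.500: g = -0.1880, g' = -0.797 → ψ = 0.264
  ψ = 0.264: g = 0.0057, g' = -0.889 → ψ = 0.271
Converged at ψ = 0.271.

ψ = 0.271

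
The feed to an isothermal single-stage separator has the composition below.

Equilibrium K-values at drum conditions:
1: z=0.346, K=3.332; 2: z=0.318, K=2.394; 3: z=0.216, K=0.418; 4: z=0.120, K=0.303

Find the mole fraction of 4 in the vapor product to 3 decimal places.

y_4 = 0.092

Rachford–Rice: g(β) = Σ zᵢ(Kᵢ−1)/(1+β(Kᵢ−1)) = 0.
g(0) = ΣzᵢKᵢ − 1 = 1.041 and g(1) = 1 − Σzᵢ/Kᵢ = -0.149, so a root lies in (0, 1).
Iterate (Newton) starting at β = 0.62:
  β = 0.620: g = 0.2237, g' = -0.852 → β = 0.882
  β = 0.882: g = -0.0131, g' = -1.028 → β = 0.870
Converged at β = 0.870.
Compositions from xᵢ = zᵢ/(1+β(Kᵢ−1)), yᵢ = Kᵢxᵢ:
  1: x = 0.114, y = 0.381
  2: x = 0.144, y = 0.344
  3: x = 0.437, y = 0.183
  4: x = 0.305, y = 0.092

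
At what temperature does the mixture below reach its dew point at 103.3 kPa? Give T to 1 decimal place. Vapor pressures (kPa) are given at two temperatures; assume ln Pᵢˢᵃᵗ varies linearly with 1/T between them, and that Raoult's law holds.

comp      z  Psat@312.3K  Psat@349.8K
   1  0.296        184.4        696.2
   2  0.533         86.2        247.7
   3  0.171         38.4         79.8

Dew-point temperature: Σzᵢ·P/Pᵢˢᵃᵗ(T) = 1. Interpolate ln Pᵢˢᵃᵗ = aᵢ + bᵢ/T.
  T = 312.3 K: ΣzᵢP/Pᵢˢᵃᵗ = 1.2646
  T = 349.8 K: ΣzᵢP/Pᵢˢᵃᵗ = 0.4876
  T = 331.1 K: ΣzᵢP/Pᵢˢᵃᵗ = 0.7595
  T = 321.7 K: ΣzᵢP/Pᵢˢᵃᵗ = 0.9713
  T = 317.0 K: ΣzᵢP/Pᵢˢᵃᵗ = 1.1057
  T = 319.4 K: ΣzᵢP/Pᵢˢᵃᵗ = 1.0343
  T = 320.5 K: ΣzᵢP/Pᵢˢᵃᵗ = 1.0036
Interpolating between 320.5 K and 321.7 K gives T ≈ 320.6 K.

T = 320.6 K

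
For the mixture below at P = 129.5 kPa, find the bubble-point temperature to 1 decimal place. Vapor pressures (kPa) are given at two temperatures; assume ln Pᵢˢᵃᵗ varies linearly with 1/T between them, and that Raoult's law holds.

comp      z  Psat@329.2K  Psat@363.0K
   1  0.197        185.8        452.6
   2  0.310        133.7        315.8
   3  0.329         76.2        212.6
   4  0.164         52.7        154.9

Bubble-point temperature: ΣzᵢPᵢˢᵃᵗ(T) = P. Interpolate ln Pᵢˢᵃᵗ = aᵢ + bᵢ/T.
  T = 329.2 K: ΣzᵢPᵢˢᵃᵗ = 111.76 kPa
  T = 363.0 K: ΣzᵢPᵢˢᵃᵗ = 282.41 kPa
  T = 346.1 K: ΣzᵢPᵢˢᵃᵗ = 181.58 kPa
  T = 337.6 K: ΣzᵢPᵢˢᵃᵗ = 143.09 kPa
  T = 333.4 K: ΣzᵢPᵢˢᵃᵗ = 126.65 kPa
  T = 335.5 K: ΣzᵢPᵢˢᵃᵗ = 134.67 kPa
  T = 334.4 K: ΣzᵢPᵢˢᵃᵗ = 130.42 kPa
Interpolating between 333.4 K and 334.4 K gives T ≈ 334.2 K.

T = 334.2 K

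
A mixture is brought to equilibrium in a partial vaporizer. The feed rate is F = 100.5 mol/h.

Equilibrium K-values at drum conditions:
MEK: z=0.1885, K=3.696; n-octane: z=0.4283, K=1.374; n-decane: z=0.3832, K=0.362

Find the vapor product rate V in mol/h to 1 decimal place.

V = 49.0 mol/h

Rachford–Rice: g(ψ) = Σ zᵢ(Kᵢ−1)/(1+ψ(Kᵢ−1)) = 0.
g(0) = ΣzᵢKᵢ − 1 = 0.4239 and g(1) = 1 − Σzᵢ/Kᵢ = -0.4213, so a root lies in (0, 1).
Iterate (Newton) starting at ψ = 0.5:
  ψ = 0.5000: g = -0.00762, g' = -0.6274 → ψ = 0.4879
Converged at ψ = 0.4879.
Then V = ψ·F = 0.4879·100.5 = 49.0 mol/h and L = F − V = 51.5 mol/h.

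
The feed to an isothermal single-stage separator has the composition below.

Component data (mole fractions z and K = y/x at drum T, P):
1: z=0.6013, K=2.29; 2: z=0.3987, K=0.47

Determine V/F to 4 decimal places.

V/F = 0.8255

Rachford–Rice: g(V/F) = Σ zᵢ(Kᵢ−1)/(1+V/F(Kᵢ−1)) = 0.
Feasibility: ΣzᵢKᵢ = 1.5644, Σzᵢ/Kᵢ = 1.1109 — both > 1, two phases present.
Iterate (Newton) starting at V/F = 0.5:
  V/F = 0.5000: g = 0.18404, g' = -0.5771 → V/F = 0.8189
  V/F = 0.8189: g = 0.00385, g' = -0.5862 → V/F = 0.8255
Converged at V/F = 0.8255.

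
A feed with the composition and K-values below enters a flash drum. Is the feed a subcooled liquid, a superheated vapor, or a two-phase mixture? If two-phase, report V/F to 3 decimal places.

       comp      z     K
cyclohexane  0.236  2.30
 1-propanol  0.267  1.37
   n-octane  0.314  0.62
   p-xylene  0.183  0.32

two-phase, V/F = 0.344

ΣzᵢKᵢ = 1.162; Σzᵢ/Kᵢ = 1.376.
Both exceed 1, so a two-phase solution exists.
Rachford–Rice: g(ψ) = Σ zᵢ(Kᵢ−1)/(1+ψ(Kᵢ−1)) = 0.
Newton–Raphson from ψ = 0.5:
  ψ = 0.500: g = -0.0665, g' = -0.436 → ψ = 0.347
  ψ = 0.347: g = -0.0015, g' = -0.423 → ψ = 0.344
Converged at ψ = 0.344.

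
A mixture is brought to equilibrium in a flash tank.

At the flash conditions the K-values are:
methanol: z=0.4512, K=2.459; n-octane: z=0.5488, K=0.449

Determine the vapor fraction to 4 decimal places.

ψ = 0.4427

Let ψ = V/F and solve Σ zᵢ(Kᵢ−1)/(1+ψ(Kᵢ−1)) = 0.
Feasibility: ΣzᵢKᵢ = 1.3559, Σzᵢ/Kᵢ = 1.4058 — both > 1, two phases present.
Iterate (Newton) starting at ψ = 0.54:
  ψ = 0.5400: g = -0.06227, g' = -0.6381 → ψ = 0.4424
  ψ = 0.4424: g = 0.00019, g' = -0.6461 → ψ = 0.4427
Converged at ψ = 0.4427.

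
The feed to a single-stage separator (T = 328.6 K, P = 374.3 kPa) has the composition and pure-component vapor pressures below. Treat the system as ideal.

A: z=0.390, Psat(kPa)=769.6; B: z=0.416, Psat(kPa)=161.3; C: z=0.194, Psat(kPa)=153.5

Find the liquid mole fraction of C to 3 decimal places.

x_C = 0.206

Raoult's law: Kᵢ = Pᵢˢᵃᵗ/P = Pᵢˢᵃᵗ/374.3.
  K_A = 769.6/374.3 = 2.05610, K_B = 161.3/374.3 = 0.43094, K_C = 153.5/374.3 = 0.41010
Newton iteration, ψ⁰ = 0.5:
  ψ = 0.500: g = -0.2236, g' = -0.585 → ψ = 0.118
  ψ = 0.118: g = -0.0105, g' = -0.577 → ψ = 0.100
Converged at ψ = 0.100.
Compositions from xᵢ = zᵢ/(1+ψ(Kᵢ−1)), yᵢ = Kᵢxᵢ:
  A: x = 0.353, y = 0.725
  B: x = 0.441, y = 0.190
  C: x = 0.206, y = 0.085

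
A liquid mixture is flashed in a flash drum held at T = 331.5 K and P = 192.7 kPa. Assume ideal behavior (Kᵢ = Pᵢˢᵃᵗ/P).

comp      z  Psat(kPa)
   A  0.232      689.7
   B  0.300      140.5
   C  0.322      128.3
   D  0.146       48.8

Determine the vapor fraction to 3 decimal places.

Raoult's law: Kᵢ = Pᵢˢᵃᵗ/P = Pᵢˢᵃᵗ/192.7.
  K_A = 689.7/192.7 = 3.57914, K_B = 140.5/192.7 = 0.72911, K_C = 128.3/192.7 = 0.66580, K_D = 48.8/192.7 = 0.25324
Let ψ = V/F and solve Σ zᵢ(Kᵢ−1)/(1+ψ(Kᵢ−1)) = 0.
g(0) = ΣzᵢKᵢ − 1 = 0.300 and g(1) = 1 − Σzᵢ/Kᵢ = -0.536, so a root lies in (0, 1).
Newton–Raphson from ψ = 0.32:
  ψ = 0.320: g = -0.0249, g' = -0.675 → ψ = 0.283
  ψ = 0.283: g = 0.0007, g' = -0.716 → ψ = 0.284
Converged at ψ = 0.284.

ψ = 0.284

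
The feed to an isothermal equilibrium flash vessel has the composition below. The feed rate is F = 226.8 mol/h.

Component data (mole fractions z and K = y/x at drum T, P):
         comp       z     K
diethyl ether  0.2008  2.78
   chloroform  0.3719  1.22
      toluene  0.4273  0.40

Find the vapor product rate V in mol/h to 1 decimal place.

Rachford–Rice: g(ψ) = Σ zᵢ(Kᵢ−1)/(1+ψ(Kᵢ−1)) = 0.
Check two-phase: ΣzᵢKᵢ = 1.1829 > 1 and Σzᵢ/Kᵢ = 1.4453 > 1, so g(0) = 0.1829 > 0 and g(1) = -0.4453 < 0.
Newton–Raphson from ψ = 0.5:
  ψ = 0.5000: g = -0.10343, g' = -0.5067 → ψ = 0.2958
  ψ = 0.2958: g = -0.00076, g' = -0.5162 → ψ = 0.2944
Converged at ψ = 0.2944.
Then V = ψ·F = 0.2944·226.8 = 66.8 mol/h and L = F − V = 160.0 mol/h.

V = 66.8 mol/h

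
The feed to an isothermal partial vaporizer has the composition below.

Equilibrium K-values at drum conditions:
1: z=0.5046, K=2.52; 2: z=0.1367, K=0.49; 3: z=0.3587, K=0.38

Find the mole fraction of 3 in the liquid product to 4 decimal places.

x_3 = 0.5329

Iterate (Newton) starting at ψ = 0.5:
  ψ = 0.5000: g = 0.01990, g' = -0.7300 → ψ = 0.5273
Converged at ψ = 0.5273.
Compositions from xᵢ = zᵢ/(1+ψ(Kᵢ−1)), yᵢ = Kᵢxᵢ:
  1: x = 0.2801, y = 0.7059
  2: x = 0.1870, y = 0.0916
  3: x = 0.5329, y = 0.2025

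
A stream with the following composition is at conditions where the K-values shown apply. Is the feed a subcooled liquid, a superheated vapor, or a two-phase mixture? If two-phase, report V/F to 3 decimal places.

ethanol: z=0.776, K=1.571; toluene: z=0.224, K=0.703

ΣzᵢKᵢ = 1.377; Σzᵢ/Kᵢ = 0.813.
Since Σzᵢ/Kᵢ < 1 the mixture is above its dew point — single vapor phase.

superheated vapor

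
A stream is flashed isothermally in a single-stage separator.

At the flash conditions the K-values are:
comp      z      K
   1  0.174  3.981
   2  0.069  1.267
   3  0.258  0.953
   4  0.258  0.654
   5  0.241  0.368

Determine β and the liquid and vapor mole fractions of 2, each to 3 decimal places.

Let β = V/F and solve Σ zᵢ(Kᵢ−1)/(1+β(Kᵢ−1)) = 0.
Feasibility: ΣzᵢKᵢ = 1.283, Σzᵢ/Kᵢ = 1.418 — both > 1, two phases present.
Newton–Raphson from β = 0.39:
  β = 0.390: g = -0.0611, g' = -0.546 → β = 0.278
  β = 0.278: g = 0.0049, g' = -0.647 → β = 0.286
Converged at β = 0.286.
Compositions from xᵢ = zᵢ/(1+β(Kᵢ−1)), yᵢ = Kᵢxᵢ:
  1: x = 0.094, y = 0.374
  2: x = 0.064, y = 0.081
  3: x = 0.262, y = 0.249
  4: x = 0.286, y = 0.187
  5: x = 0.294, y = 0.108

β = 0.286, x_2 = 0.064, y_2 = 0.081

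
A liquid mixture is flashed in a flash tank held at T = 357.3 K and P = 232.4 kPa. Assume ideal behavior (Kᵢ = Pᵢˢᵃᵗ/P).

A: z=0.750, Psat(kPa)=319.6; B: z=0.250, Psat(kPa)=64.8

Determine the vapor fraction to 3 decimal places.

Raoult's law: Kᵢ = Pᵢˢᵃᵗ/P = Pᵢˢᵃᵗ/232.4.
  K_A = 319.6/232.4 = 1.37522, K_B = 64.8/232.4 = 0.27883
Newton–Raphson from ψ = 0.5:
  ψ = 0.500: g = -0.0450, g' = -0.393 → ψ = 0.385
  ψ = 0.385: g = -0.0038, g' = -0.330 → ψ = 0.374
Converged at ψ = 0.374.

ψ = 0.374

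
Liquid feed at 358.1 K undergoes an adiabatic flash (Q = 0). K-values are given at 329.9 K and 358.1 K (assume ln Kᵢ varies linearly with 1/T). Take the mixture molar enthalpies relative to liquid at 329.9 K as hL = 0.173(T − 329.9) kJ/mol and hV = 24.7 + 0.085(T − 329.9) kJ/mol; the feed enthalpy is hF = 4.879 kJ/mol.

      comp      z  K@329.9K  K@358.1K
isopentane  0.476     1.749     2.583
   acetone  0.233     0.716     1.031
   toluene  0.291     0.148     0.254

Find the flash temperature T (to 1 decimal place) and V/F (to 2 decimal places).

Adiabatic flash: solve Rachford–Rice at each trial T, then check hF = ψ·hV(T) + (1−ψ)·hL(T).
  T = 329.9 K: K = (1.749, 0.716, 0.148), RR gives ψ = 0.085, H_out = 2.104 kJ/mol
  T = 358.1 K: K = (2.583, 1.031, 0.254), RR gives ψ = 0.601, H_out = 18.224 kJ/mol
  T = 344.0 K: K = (2.143, 0.866, 0.196), RR gives ψ = 0.393, H_out = 11.667 kJ/mol
  T = 336.9 K: K = (1.939, 0.788, 0.171), RR gives ψ = 0.259, H_out = 7.442 kJ/mol
  T = 333.4 K: K = (1.842, 0.752, 0.159), RR gives ψ = 0.179, H_out = 4.962 kJ/mol
  T = 331.6 K: K = (1.794, 0.733, 0.153), RR gives ψ = 0.132, H_out = 3.546 kJ/mol
Linear interpolation between T = 331.6 (H_out = 3.546) and T = 333.4 (H_out = 4.962) on hF = 4.879 gives T ≈ 333.3 K, at which ψ = 0.18.

T = 333.3 K, V/F = 0.18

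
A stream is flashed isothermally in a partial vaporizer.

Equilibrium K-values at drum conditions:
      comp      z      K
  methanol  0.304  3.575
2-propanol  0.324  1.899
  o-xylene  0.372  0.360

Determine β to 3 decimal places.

β = 0.731

Rachford–Rice: g(β) = Σ zᵢ(Kᵢ−1)/(1+β(Kᵢ−1)) = 0.
Feasibility: ΣzᵢKᵢ = 1.836, Σzᵢ/Kᵢ = 1.289 — both > 1, two phases present.
Newton iteration, β⁰ = 0.5:
  β = 0.500: g = 0.1930, g' = -0.839 → β = 0.730
  β = 0.730: g = 0.0009, g' = -0.875 → β = 0.731
Converged at β = 0.731.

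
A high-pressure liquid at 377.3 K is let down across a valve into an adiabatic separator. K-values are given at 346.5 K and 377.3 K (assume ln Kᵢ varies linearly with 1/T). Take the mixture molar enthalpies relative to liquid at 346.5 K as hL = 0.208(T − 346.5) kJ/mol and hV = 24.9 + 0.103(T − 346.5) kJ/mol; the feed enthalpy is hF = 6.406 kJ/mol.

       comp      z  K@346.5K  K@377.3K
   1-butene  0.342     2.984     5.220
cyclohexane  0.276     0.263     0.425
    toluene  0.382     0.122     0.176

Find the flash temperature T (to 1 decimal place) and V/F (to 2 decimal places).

T = 356.5 K, V/F = 0.18

Adiabatic flash: solve Rachford–Rice at each trial T, then check hF = ψ·hV(T) + (1−ψ)·hL(T).
  T = 346.5 K: K = (2.984, 0.263, 0.122), RR gives ψ = 0.086, H_out = 2.136 kJ/mol
  T = 377.3 K: K = (5.220, 0.425, 0.176), RR gives ψ = 0.315, H_out = 13.240 kJ/mol
  T = 361.9 K: K = (3.994, 0.338, 0.148), RR gives ψ = 0.222, H_out = 8.362 kJ/mol
  T = 354.2 K: K = (3.463, 0.299, 0.135), RR gives ψ = 0.162, H_out = 5.494 kJ/mol
  T = 358.0 K: K = (3.719, 0.318, 0.141), RR gives ψ = 0.193, H_out = 6.958 kJ/mol
  T = 356.1 K: K = (3.589, 0.308, 0.138), RR gives ψ = 0.178, H_out = 6.239 kJ/mol
Linear interpolation between T = 356.1 (H_out = 6.239) and T = 358.0 (H_out = 6.958) on hF = 6.406 gives T ≈ 356.5 K, at which ψ = 0.18.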